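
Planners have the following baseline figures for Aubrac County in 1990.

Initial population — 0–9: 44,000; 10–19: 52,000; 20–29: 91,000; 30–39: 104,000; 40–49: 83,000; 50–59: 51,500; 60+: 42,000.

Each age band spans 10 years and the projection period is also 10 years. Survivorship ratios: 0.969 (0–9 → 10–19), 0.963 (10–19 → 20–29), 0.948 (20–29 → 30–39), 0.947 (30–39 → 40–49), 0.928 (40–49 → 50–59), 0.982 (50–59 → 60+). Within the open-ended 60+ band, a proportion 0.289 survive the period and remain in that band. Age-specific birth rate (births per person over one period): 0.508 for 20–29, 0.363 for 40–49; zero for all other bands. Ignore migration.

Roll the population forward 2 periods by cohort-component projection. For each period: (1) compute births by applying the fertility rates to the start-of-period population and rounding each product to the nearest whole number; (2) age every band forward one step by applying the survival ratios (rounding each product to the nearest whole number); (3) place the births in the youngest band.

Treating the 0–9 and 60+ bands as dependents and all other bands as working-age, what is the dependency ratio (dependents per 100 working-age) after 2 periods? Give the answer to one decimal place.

46.2

Call the groups 1 to 7, youngest first.
After projecting period 1:
Births: 91000 × 0.508 = 46228  |  83000 × 0.363 = 30129 — total 76357
Group 2: 44000 × 0.969 = 42636
Group 3: 52000 × 0.963 = 50076
Group 4: 91000 × 0.948 = 86268
Group 5: 104000 × 0.947 = 98488
Group 6: 83000 × 0.928 = 77024
Group 7: 51500 × 0.982 + 42000 × 0.289 = 50573 + 12138 = 62711
End of period: [76357, 42636, 50076, 86268, 98488, 77024, 62711]
After projecting period 2:
Births: 50076 × 0.508 = 25439  |  98488 × 0.363 = 35751 — total 61190
Group 2: 76357 × 0.969 = 73990
Group 3: 42636 × 0.963 = 41058
Group 4: 50076 × 0.948 = 47472
Group 5: 86268 × 0.947 = 81696
Group 6: 98488 × 0.928 = 91397
Group 7: 77024 × 0.982 + 62711 × 0.289 = 75638 + 18123 = 93761
End of period: [61190, 73990, 41058, 47472, 81696, 91397, 93761]
Dependents (band 0–9 + band 60+) = 61190 + 93761 = 154951; working-age = 335613; ratio = 154951/335613 × 100 = 46.2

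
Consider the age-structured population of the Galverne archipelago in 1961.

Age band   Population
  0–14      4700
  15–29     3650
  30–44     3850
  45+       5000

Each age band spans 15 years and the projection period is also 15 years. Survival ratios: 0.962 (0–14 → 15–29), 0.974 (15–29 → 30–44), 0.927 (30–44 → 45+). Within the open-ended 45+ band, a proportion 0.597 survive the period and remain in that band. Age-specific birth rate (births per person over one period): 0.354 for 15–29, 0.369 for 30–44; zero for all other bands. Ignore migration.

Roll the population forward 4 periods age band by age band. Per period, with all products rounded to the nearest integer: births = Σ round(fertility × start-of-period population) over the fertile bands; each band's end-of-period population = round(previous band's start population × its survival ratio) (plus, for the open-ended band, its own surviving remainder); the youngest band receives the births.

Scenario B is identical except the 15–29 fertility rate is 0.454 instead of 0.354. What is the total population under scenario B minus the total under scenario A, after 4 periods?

1750

Period 1:
Births: 3650 × 0.354 = 1292 ; 3850 × 0.369 = 1421 → 2713
15–29: 4700 × 0.962 = 4521
30–44: 3650 × 0.974 = 3555
45+: 3850 × 0.927 + 5000 × 0.597 = 3569 + 2985 = 6554
Population now: 0–14=2713, 15–29=4521, 30–44=3555, 45+=6554
Period 2:
Births: 4521 × 0.354 = 1600 ; 3555 × 0.369 = 1312 → 2912
15–29: 2713 × 0.962 = 2610
30–44: 4521 × 0.974 = 4403
45+: 3555 × 0.927 + 6554 × 0.597 = 3295 + 3913 = 7208
Population now: 0–14=2912, 15–29=2610, 30–44=4403, 45+=7208
Period 3:
Births: 2610 × 0.354 = 924 ; 4403 × 0.369 = 1625 → 2549
15–29: 2912 × 0.962 = 2801
30–44: 2610 × 0.974 = 2542
45+: 4403 × 0.927 + 7208 × 0.597 = 4082 + 4303 = 8385
Population now: 0–14=2549, 15–29=2801, 30–44=2542, 45+=8385
Period 4:
Births: 2801 × 0.354 = 992 ; 2542 × 0.369 = 938 → 1930
15–29: 2549 × 0.962 = 2452
30–44: 2801 × 0.974 = 2728
45+: 2542 × 0.927 + 8385 × 0.597 = 2356 + 5006 = 7362
Population now: 0–14=1930, 15–29=2452, 30–44=2728, 45+=7362
Scenario A total after 4 periods: 14472
Scenario B projection —
Period 1:
Births: 3650 × 0.454 = 1657 ; 3850 × 0.369 = 1421 → 3078
15–29: 4700 × 0.962 = 4521
30–44: 3650 × 0.974 = 3555
45+: 3850 × 0.927 + 5000 × 0.597 = 3569 + 2985 = 6554
Population now: 0–14=3078, 15–29=4521, 30–44=3555, 45+=6554
Period 2:
Births: 4521 × 0.454 = 2053 ; 3555 × 0.369 = 1312 → 3365
15–29: 3078 × 0.962 = 2961
30–44: 4521 × 0.974 = 4403
45+: 3555 × 0.927 + 6554 × 0.597 = 3295 + 3913 = 7208
Population now: 0–14=3365, 15–29=2961, 30–44=4403, 45+=7208
Period 3:
Births: 2961 × 0.454 = 1344 ; 4403 × 0.369 = 1625 → 2969
15–29: 3365 × 0.962 = 3237
30–44: 2961 × 0.974 = 2884
45+: 4403 × 0.927 + 7208 × 0.597 = 4082 + 4303 = 8385
Population now: 0–14=2969, 15–29=3237, 30–44=2884, 45+=8385
Period 4:
Births: 3237 × 0.454 = 1470 ; 2884 × 0.369 = 1064 → 2534
15–29: 2969 × 0.962 = 2856
30–44: 3237 × 0.974 = 3153
45+: 2884 × 0.927 + 8385 × 0.597 = 2673 + 5006 = 7679
Population now: 0–14=2534, 15–29=2856, 30–44=3153, 45+=7679
Scenario B total after 4 periods: 16222
Difference B − A = 16222 − 14472 = 1750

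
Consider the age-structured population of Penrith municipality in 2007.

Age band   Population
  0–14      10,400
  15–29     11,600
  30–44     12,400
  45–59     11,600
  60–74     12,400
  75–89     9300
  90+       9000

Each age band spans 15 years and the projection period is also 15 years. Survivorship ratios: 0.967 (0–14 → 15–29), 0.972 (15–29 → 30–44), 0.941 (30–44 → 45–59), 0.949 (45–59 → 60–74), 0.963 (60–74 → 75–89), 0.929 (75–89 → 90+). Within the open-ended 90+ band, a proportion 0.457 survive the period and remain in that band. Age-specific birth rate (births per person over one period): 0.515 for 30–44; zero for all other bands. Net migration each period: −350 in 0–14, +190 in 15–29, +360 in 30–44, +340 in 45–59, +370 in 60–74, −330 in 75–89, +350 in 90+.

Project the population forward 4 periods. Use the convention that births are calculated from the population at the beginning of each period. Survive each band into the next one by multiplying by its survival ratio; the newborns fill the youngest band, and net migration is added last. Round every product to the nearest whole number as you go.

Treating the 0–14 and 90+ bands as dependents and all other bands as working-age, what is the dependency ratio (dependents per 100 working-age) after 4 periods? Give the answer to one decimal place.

58.1

Let band 1 be 0–14 through band 7 = 90+.
Period 1:
Births: 12400 × 0.515 = 6386
Band 2: 10400 × 0.967 = 10057
Band 3: 11600 × 0.972 = 11275
Band 4: 12400 × 0.941 = 11668
Band 5: 11600 × 0.949 = 11008
Band 6: 12400 × 0.963 = 11941
Band 7: 9300 × 0.929 + 9000 × 0.457 = 8640 + 4113 = 12753
Net migration: Band 1 − 350 → 6036; Band 2 + 190 → 10247; Band 3 + 360 → 11635; Band 4 + 340 → 12008; Band 5 + 370 → 11378; Band 6 − 330 → 11611; Band 7 + 350 → 13103
Giving 6036 / 10247 / 11635 / 12008 / 11378 / 11611 / 13103.
Period 2:
Births: 11635 × 0.515 = 5992
Band 2: 6036 × 0.967 = 5837
Band 3: 10247 × 0.972 = 9960
Band 4: 11635 × 0.941 = 10949
Band 5: 12008 × 0.949 = 11396
Band 6: 11378 × 0.963 = 10957
Band 7: 11611 × 0.929 + 13103 × 0.457 = 10787 + 5988 = 16775
Net migration: Band 1 − 350 → 5642; Band 2 + 190 → 6027; Band 3 + 360 → 10320; Band 4 + 340 → 11289; Band 5 + 370 → 11766; Band 6 − 330 → 10627; Band 7 + 350 → 17125
Giving 5642 / 6027 / 10320 / 11289 / 11766 / 10627 / 17125.
Period 3:
Births: 10320 × 0.515 = 5315
Band 2: 5642 × 0.967 = 5456
Band 3: 6027 × 0.972 = 5858
Band 4: 10320 × 0.941 = 9711
Band 5: 11289 × 0.949 = 10713
Band 6: 11766 × 0.963 = 11331
Band 7: 10627 × 0.929 + 17125 × 0.457 = 9872 + 7826 = 17698
Net migration: Band 1 − 350 → 4965; Band 2 + 190 → 5646; Band 3 + 360 → 6218; Band 4 + 340 → 10051; Band 5 + 370 → 11083; Band 6 − 330 → 11001; Band 7 + 350 → 18048
Giving 4965 / 5646 / 6218 / 10051 / 11083 / 11001 / 18048.
Period 4:
Births: 6218 × 0.515 = 3202
Band 2: 4965 × 0.967 = 4801
Band 3: 5646 × 0.972 = 5488
Band 4: 6218 × 0.941 = 5851
Band 5: 10051 × 0.949 = 9538
Band 6: 11083 × 0.963 = 10673
Band 7: 11001 × 0.929 + 18048 × 0.457 = 10220 + 8248 = 18468
Net migration: Band 1 − 350 → 2852; Band 2 + 190 → 4991; Band 3 + 360 → 5848; Band 4 + 340 → 6191; Band 5 + 370 → 9908; Band 6 − 330 → 10343; Band 7 + 350 → 18818
Giving 2852 / 4991 / 5848 / 6191 / 9908 / 10343 / 18818.
Dependents (band 0–14 + band 90+) = 2852 + 18818 = 21670; working-age = 37281; ratio = 21670/37281 × 100 = 58.1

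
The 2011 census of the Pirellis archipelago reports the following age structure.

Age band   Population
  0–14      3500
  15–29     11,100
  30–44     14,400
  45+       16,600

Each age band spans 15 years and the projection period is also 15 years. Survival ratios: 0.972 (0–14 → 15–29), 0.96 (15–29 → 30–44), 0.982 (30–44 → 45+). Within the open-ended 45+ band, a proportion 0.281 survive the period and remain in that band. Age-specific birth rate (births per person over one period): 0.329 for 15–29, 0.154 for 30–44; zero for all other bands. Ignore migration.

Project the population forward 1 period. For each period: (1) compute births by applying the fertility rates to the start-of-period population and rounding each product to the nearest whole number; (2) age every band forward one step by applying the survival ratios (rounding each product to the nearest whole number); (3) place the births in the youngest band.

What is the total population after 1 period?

Call the bands 1 to 4, youngest first.
— Period 1 —
Births: 11100 × 0.329 = 3652 ; 14400 × 0.154 = 2218 ⇒ total 5870
Band 2: 3500 × 0.972 = 3402
Band 3: 11100 × 0.96 = 10656
Band 4: 14400 × 0.982 + 16600 × 0.281 = 14141 + 4665 = 18806
→ [5870, 3402, 10656, 18806]
Total after period 1: 5870 + 3402 + 10656 + 18806 = 38734

38734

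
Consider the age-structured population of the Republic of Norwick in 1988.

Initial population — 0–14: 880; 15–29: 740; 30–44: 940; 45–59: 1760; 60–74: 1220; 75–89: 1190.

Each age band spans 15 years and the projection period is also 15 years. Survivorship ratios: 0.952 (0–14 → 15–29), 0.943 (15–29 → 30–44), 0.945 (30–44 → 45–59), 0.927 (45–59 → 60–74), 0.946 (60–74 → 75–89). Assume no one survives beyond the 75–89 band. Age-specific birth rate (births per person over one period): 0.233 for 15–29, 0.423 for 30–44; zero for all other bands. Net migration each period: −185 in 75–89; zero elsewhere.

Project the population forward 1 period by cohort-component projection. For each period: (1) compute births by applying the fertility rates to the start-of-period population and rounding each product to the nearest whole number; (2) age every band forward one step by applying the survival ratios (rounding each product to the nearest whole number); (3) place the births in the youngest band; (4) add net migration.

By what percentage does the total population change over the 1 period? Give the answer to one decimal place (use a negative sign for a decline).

-16.9

Let group 1 be 0–14 through group 6 = 75–89.
Period 1:
Births: 740 × 0.233 = 172, 940 × 0.423 = 398 ⇒ total 570
Group 2: 880 × 0.952 = 838
Group 3: 740 × 0.943 = 698
Group 4: 940 × 0.945 = 888
Group 5: 1760 × 0.927 = 1632
Group 6: 1220 × 0.946 = 1154
Net migration: Group 6 − 185 → 969
Population now: 0–14=570, 15–29=838, 30–44=698, 45–59=888, 60–74=1632, 75–89=969
Total: 6730 → 5595; change = -1135; percentage change = -16.9%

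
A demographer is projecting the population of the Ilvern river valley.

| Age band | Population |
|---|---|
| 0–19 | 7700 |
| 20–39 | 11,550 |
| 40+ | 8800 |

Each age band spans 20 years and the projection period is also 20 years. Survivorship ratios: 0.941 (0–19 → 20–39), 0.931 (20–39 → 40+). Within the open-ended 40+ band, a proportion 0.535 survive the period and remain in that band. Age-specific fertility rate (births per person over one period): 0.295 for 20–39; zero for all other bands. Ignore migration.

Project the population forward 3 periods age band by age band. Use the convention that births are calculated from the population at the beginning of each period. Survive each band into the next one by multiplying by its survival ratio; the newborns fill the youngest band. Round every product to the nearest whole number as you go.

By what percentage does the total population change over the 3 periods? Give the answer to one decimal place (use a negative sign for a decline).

Let band 1 be 0–19 through band 3 = 40+.
— Period 1 —
Births: 11550 × 0.295 = 3407
Band 2: 7700 × 0.941 = 7246
Band 3: 11550 × 0.931 + 8800 × 0.535 = 10753 + 4708 = 15461
Population now: 0–19=3407, 20–39=7246, 40+=15461
— Period 2 —
Births: 7246 × 0.295 = 2138
Band 2: 3407 × 0.941 = 3206
Band 3: 7246 × 0.931 + 15461 × 0.535 = 6746 + 8272 = 15018
Population now: 0–19=2138, 20–39=3206, 40+=15018
— Period 3 —
Births: 3206 × 0.295 = 946
Band 2: 2138 × 0.941 = 2012
Band 3: 3206 × 0.931 + 15018 × 0.535 = 2985 + 8035 = 11020
Population now: 0–19=946, 20–39=2012, 40+=11020
Total: 28050 → 13978; change = -14072; percentage change = -50.2%

-50.2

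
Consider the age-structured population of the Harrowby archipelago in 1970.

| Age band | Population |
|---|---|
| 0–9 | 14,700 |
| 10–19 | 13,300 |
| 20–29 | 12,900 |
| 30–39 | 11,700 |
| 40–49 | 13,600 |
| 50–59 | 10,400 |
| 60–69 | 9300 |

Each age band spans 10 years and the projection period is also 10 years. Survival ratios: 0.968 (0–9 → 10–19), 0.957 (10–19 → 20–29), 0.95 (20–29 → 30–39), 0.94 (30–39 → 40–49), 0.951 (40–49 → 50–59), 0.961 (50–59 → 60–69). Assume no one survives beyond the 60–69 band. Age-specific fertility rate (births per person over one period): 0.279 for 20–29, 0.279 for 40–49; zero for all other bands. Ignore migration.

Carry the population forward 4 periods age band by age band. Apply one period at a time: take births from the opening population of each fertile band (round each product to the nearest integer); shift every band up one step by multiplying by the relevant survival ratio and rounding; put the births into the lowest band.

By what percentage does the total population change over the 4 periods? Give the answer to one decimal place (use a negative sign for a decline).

Let band 1 be 0–9 through band 7 = 60–69.
— Period 1 —
Births: 12900 × 0.279 = 3599 ; 13600 × 0.279 = 3794 → 7393
Band 2: 14700 × 0.968 = 14230
Band 3: 13300 × 0.957 = 12728
Band 4: 12900 × 0.95 = 12255
Band 5: 11700 × 0.94 = 10998
Band 6: 13600 × 0.951 = 12934
Band 7: 10400 × 0.961 = 9994
→ [7393, 14230, 12728, 12255, 10998, 12934, 9994]
— Period 2 —
Births: 12728 × 0.279 = 3551 ; 10998 × 0.279 = 3068 → 6619
Band 2: 7393 × 0.968 = 7156
Band 3: 14230 × 0.957 = 13618
Band 4: 12728 × 0.95 = 12092
Band 5: 12255 × 0.94 = 11520
Band 6: 10998 × 0.951 = 10459
Band 7: 12934 × 0.961 = 12430
→ [6619, 7156, 13618, 12092, 11520, 10459, 12430]
— Period 3 —
Births: 13618 × 0.279 = 3799 ; 11520 × 0.279 = 3214 → 7013
Band 2: 6619 × 0.968 = 6407
Band 3: 7156 × 0.957 = 6848
Band 4: 13618 × 0.95 = 12937
Band 5: 12092 × 0.94 = 11366
Band 6: 11520 × 0.951 = 10956
Band 7: 10459 × 0.961 = 10051
→ [7013, 6407, 6848, 12937, 11366, 10956, 10051]
— Period 4 —
Births: 6848 × 0.279 = 1911 ; 11366 × 0.279 = 3171 → 5082
Band 2: 7013 × 0.968 = 6789
Band 3: 6407 × 0.957 = 6131
Band 4: 6848 × 0.95 = 6506
Band 5: 12937 × 0.94 = 12161
Band 6: 11366 × 0.951 = 10809
Band 7: 10956 × 0.961 = 10529
→ [5082, 6789, 6131, 6506, 12161, 10809, 10529]
Total: 85900 → 58007; change = -27893; percentage change = -32.5%

-32.5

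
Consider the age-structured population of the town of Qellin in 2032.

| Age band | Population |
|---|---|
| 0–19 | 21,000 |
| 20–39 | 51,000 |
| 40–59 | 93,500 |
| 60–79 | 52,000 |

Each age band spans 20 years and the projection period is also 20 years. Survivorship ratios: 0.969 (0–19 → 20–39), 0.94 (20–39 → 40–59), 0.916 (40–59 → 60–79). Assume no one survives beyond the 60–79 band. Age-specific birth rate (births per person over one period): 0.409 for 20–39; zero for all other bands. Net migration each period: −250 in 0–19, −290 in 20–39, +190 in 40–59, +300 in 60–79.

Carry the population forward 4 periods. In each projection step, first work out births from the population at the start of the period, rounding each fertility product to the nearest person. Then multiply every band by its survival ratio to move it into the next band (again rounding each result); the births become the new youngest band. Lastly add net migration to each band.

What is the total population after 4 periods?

Numbering the groups 1..4 from youngest to oldest:
Period 1:
Births: 51000 × 0.409 = 20859
Group 2: 21000 × 0.969 = 20349
Group 3: 51000 × 0.94 = 47940
Group 4: 93500 × 0.916 = 85646
Net migration: Group 1 − 250 → 20609; Group 2 − 290 → 20059; Group 3 + 190 → 48130; Group 4 + 300 → 85946
→ [20609, 20059, 48130, 85946]
Period 2:
Births: 20059 × 0.409 = 8204
Group 2: 20609 × 0.969 = 19970
Group 3: 20059 × 0.94 = 18855
Group 4: 48130 × 0.916 = 44087
Net migration: Group 1 − 250 → 7954; Group 2 − 290 → 19680; Group 3 + 190 → 19045; Group 4 + 300 → 44387
→ [7954, 19680, 19045, 44387]
Period 3:
Births: 19680 × 0.409 = 8049
Group 2: 7954 × 0.969 = 7707
Group 3: 19680 × 0.94 = 18499
Group 4: 19045 × 0.916 = 17445
Net migration: Group 1 − 250 → 7799; Group 2 − 290 → 7417; Group 3 + 190 → 18689; Group 4 + 300 → 17745
→ [7799, 7417, 18689, 17745]
Period 4:
Births: 7417 × 0.409 = 3034
Group 2: 7799 × 0.969 = 7557
Group 3: 7417 × 0.94 = 6972
Group 4: 18689 × 0.916 = 17119
Net migration: Group 1 − 250 → 2784; Group 2 − 290 → 7267; Group 3 + 190 → 7162; Group 4 + 300 → 17419
→ [2784, 7267, 7162, 17419]
Total after period 4: 2784 + 7267 + 7162 + 17419 = 34632

34632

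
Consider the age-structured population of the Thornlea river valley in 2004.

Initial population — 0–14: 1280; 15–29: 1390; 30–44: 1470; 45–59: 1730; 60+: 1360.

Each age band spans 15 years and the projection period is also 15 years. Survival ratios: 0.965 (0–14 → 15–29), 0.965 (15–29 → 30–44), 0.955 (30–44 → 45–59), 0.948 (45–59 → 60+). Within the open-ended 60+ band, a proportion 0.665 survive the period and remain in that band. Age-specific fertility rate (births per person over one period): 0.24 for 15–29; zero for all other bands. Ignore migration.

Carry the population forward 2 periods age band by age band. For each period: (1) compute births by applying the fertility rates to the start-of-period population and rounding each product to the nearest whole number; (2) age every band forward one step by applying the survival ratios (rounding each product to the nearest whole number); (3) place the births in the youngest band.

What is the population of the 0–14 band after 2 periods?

296

(Groups numbered youngest = 1 to oldest = 5.)
Period 1:
Births: 1390 × 0.24 = 334
Group 2: 1280 × 0.965 = 1235
Group 3: 1390 × 0.965 = 1341
Group 4: 1470 × 0.955 = 1404
Group 5: 1730 × 0.948 + 1360 × 0.665 = 1640 + 904 = 2544
→ [334, 1235, 1341, 1404, 2544]
Period 2:
Births: 1235 × 0.24 = 296
Group 2: 334 × 0.965 = 322
Group 3: 1235 × 0.965 = 1192
Group 4: 1341 × 0.955 = 1281
Group 5: 1404 × 0.948 + 2544 × 0.665 = 1331 + 1692 = 3023
→ [296, 322, 1192, 1281, 3023]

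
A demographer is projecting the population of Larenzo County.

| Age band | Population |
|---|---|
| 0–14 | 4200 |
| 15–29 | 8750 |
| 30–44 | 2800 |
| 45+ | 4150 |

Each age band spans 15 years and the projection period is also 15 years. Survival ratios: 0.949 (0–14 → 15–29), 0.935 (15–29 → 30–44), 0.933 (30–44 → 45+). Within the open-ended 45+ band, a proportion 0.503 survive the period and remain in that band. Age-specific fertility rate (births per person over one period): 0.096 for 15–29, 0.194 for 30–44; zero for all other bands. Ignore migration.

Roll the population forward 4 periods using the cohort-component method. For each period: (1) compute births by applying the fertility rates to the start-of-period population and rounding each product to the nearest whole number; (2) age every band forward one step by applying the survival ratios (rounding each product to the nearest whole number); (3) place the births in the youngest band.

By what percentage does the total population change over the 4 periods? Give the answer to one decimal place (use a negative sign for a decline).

-57.8

Numbering the groups 1..4 from youngest to oldest:
[period 1]
Births: 8750 * 0.096 = 840, 2800 * 0.194 = 543 → 1383
Group 2: 4200 * 0.949 = 3986
Group 3: 8750 * 0.935 = 8181
Group 4: 2800 * 0.933 + 4150 * 0.503 = 2612 + 2087 = 4699
Giving 1383 / 3986 / 8181 / 4699.
[period 2]
Births: 3986 * 0.096 = 383, 8181 * 0.194 = 1587 → 1970
Group 2: 1383 * 0.949 = 1312
Group 3: 3986 * 0.935 = 3727
Group 4: 8181 * 0.933 + 4699 * 0.503 = 7633 + 2364 = 9997
Giving 1970 / 1312 / 3727 / 9997.
[period 3]
Births: 1312 * 0.096 = 126, 3727 * 0.194 = 723 → 849
Group 2: 1970 * 0.949 = 1870
Group 3: 1312 * 0.935 = 1227
Group 4: 3727 * 0.933 + 9997 * 0.503 = 3477 + 5028 = 8505
Giving 849 / 1870 / 1227 / 8505.
[period 4]
Births: 1870 * 0.096 = 180, 1227 * 0.194 = 238 → 418
Group 2: 849 * 0.949 = 806
Group 3: 1870 * 0.935 = 1748
Group 4: 1227 * 0.933 + 8505 * 0.503 = 1145 + 4278 = 5423
Giving 418 / 806 / 1748 / 5423.
Total: 19900 → 8395; change = -11505; percentage change = -57.8%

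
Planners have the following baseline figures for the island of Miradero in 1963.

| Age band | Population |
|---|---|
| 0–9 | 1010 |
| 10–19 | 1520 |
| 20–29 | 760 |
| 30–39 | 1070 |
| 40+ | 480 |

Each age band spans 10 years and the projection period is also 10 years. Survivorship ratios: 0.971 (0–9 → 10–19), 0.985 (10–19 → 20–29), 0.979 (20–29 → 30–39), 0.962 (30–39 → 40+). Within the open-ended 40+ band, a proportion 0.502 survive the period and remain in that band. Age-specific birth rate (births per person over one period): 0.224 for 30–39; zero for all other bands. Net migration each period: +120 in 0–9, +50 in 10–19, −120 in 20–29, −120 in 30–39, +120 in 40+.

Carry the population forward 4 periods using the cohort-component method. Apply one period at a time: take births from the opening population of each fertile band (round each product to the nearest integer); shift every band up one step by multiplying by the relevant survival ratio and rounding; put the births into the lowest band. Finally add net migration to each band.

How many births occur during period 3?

275

Call the groups 1 to 5, youngest first.
Period 1:
Births: 1070 × 0.224 = 240
Group 2: 1010 × 0.971 = 981
Group 3: 1520 × 0.985 = 1497
Group 4: 760 × 0.979 = 744
Group 5: 1070 × 0.962 + 480 × 0.502 = 1029 + 241 = 1270
Net migration: Group 1 + 120 → 360; Group 2 + 50 → 1031; Group 3 − 120 → 1377; Group 4 − 120 → 624; Group 5 + 120 → 1390
Population now: 0–9=360, 10–19=1031, 20–29=1377, 30–39=624, 40+=1390
Period 2:
Births: 624 × 0.224 = 140
Group 2: 360 × 0.971 = 350
Group 3: 1031 × 0.985 = 1016
Group 4: 1377 × 0.979 = 1348
Group 5: 624 × 0.962 + 1390 × 0.502 = 600 + 698 = 1298
Net migration: Group 1 + 120 → 260; Group 2 + 50 → 400; Group 3 − 120 → 896; Group 4 − 120 → 1228; Group 5 + 120 → 1418
Population now: 0–9=260, 10–19=400, 20–29=896, 30–39=1228, 40+=1418
Period 3:
Births: 1228 × 0.224 = 275
Group 2: 260 × 0.971 = 252
Group 3: 400 × 0.985 = 394
Group 4: 896 × 0.979 = 877
Group 5: 1228 × 0.962 + 1418 × 0.502 = 1181 + 712 = 1893
Net migration: Group 1 + 120 → 395; Group 2 + 50 → 302; Group 3 − 120 → 274; Group 4 − 120 → 757; Group 5 + 120 → 2013
Population now: 0–9=395, 10–19=302, 20–29=274, 30–39=757, 40+=2013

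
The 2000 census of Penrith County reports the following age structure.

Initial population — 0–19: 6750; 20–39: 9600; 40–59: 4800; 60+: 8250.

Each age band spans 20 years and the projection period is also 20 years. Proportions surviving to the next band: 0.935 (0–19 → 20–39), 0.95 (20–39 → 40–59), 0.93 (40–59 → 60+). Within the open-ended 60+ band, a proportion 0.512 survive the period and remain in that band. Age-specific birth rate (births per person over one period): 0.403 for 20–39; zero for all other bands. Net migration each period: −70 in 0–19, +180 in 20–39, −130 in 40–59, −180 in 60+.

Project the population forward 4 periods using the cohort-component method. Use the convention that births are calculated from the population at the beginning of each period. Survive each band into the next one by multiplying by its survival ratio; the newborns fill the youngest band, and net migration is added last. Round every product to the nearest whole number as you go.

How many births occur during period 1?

Period 1:
Births: 9600 × 0.403 = 3869
20–39: 6750 × 0.935 = 6311
40–59: 9600 × 0.95 = 9120
60+: 4800 × 0.93 + 8250 × 0.512 = 4464 + 4224 = 8688
Net migration: 0–19 − 70 → 3799; 20–39 + 180 → 6491; 40–59 − 130 → 8990; 60+ − 180 → 8508
Giving 3799 / 6491 / 8990 / 8508.

3869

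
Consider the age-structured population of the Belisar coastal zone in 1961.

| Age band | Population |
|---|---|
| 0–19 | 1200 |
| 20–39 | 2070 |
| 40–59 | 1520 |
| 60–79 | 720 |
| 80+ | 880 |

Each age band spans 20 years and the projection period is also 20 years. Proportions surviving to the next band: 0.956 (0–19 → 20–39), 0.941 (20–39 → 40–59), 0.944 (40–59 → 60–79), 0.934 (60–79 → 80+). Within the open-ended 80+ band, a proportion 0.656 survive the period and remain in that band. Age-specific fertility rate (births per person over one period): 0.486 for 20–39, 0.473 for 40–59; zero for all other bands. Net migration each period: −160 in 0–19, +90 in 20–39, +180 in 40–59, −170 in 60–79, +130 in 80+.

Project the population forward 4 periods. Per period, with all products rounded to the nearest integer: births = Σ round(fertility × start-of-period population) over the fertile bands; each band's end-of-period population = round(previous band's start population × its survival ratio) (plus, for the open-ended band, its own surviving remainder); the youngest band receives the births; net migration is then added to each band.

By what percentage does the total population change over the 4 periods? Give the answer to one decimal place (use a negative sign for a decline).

39.7

Call the bands 1 to 5, youngest first.
After projecting period 1:
Births: 2070 × 0.486 = 1006, 1520 × 0.473 = 719 — total 1725
Band 2: 1200 × 0.956 = 1147
Band 3: 2070 × 0.941 = 1948
Band 4: 1520 × 0.944 = 1435
Band 5: 720 × 0.934 + 880 × 0.656 = 672 + 577 = 1249
Net migration: Band 1 − 160 → 1565; Band 2 + 90 → 1237; Band 3 + 180 → 2128; Band 4 − 170 → 1265; Band 5 + 130 → 1379
→ [1565, 1237, 2128, 1265, 1379]
After projecting period 2:
Births: 1237 × 0.486 = 601, 2128 × 0.473 = 1007 — total 1608
Band 2: 1565 × 0.956 = 1496
Band 3: 1237 × 0.941 = 1164
Band 4: 2128 × 0.944 = 2009
Band 5: 1265 × 0.934 + 1379 × 0.656 = 1182 + 905 = 2087
Net migration: Band 1 − 160 → 1448; Band 2 + 90 → 1586; Band 3 + 180 → 1344; Band 4 − 170 → 1839; Band 5 + 130 → 2217
→ [1448, 1586, 1344, 1839, 2217]
After projecting period 3:
Births: 1586 × 0.486 = 771, 1344 × 0.473 = 636 — total 1407
Band 2: 1448 × 0.956 = 1384
Band 3: 1586 × 0.941 = 1492
Band 4: 1344 × 0.944 = 1269
Band 5: 1839 × 0.934 + 2217 × 0.656 = 1718 + 1454 = 3172
Net migration: Band 1 − 160 → 1247; Band 2 + 90 → 1474; Band 3 + 180 → 1672; Band 4 − 170 → 1099; Band 5 + 130 → 3302
→ [1247, 1474, 1672, 1099, 3302]
After projecting period 4:
Births: 1474 × 0.486 = 716, 1672 × 0.473 = 791 — total 1507
Band 2: 1247 × 0.956 = 1192
Band 3: 1474 × 0.941 = 1387
Band 4: 1672 × 0.944 = 1578
Band 5: 1099 × 0.934 + 3302 × 0.656 = 1026 + 2166 = 3192
Net migration: Band 1 − 160 → 1347; Band 2 + 90 → 1282; Band 3 + 180 → 1567; Band 4 − 170 → 1408; Band 5 + 130 → 3322
→ [1347, 1282, 1567, 1408, 3322]
Total: 6390 → 8926; change = 2536; percentage change = 39.7%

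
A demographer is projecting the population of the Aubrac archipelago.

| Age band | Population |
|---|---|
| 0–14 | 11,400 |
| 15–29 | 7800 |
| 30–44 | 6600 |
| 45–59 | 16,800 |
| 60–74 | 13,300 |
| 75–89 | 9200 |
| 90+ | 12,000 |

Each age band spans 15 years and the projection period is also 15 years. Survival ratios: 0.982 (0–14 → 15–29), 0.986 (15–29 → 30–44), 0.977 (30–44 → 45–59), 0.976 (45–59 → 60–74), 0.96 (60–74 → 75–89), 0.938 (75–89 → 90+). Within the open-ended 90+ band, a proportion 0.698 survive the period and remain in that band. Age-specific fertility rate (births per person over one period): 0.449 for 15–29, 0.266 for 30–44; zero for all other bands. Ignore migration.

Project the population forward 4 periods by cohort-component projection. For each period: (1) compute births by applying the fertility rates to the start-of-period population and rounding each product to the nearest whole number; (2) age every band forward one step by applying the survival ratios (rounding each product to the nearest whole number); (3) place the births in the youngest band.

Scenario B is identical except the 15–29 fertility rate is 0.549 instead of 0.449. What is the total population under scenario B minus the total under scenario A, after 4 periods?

4241

(Bands numbered youngest = 1 to oldest = 7.)
— Period 1 —
Births: 7800 × 0.449 = 3502  |  6600 × 0.266 = 1756 — total 5258
Band 2: 11400 × 0.982 = 11195
Band 3: 7800 × 0.986 = 7691
Band 4: 6600 × 0.977 = 6448
Band 5: 16800 × 0.976 = 16397
Band 6: 13300 × 0.96 = 12768
Band 7: 9200 × 0.938 + 12000 × 0.698 = 8630 + 8376 = 17006
Giving 5258 / 11195 / 7691 / 6448 / 16397 / 12768 / 17006.
— Period 2 —
Births: 11195 × 0.449 = 5027  |  7691 × 0.266 = 2046 — total 7073
Band 2: 5258 × 0.982 = 5163
Band 3: 11195 × 0.986 = 11038
Band 4: 7691 × 0.977 = 7514
Band 5: 6448 × 0.976 = 6293
Band 6: 16397 × 0.96 = 15741
Band 7: 12768 × 0.938 + 17006 × 0.698 = 11976 + 11870 = 23846
Giving 7073 / 5163 / 11038 / 7514 / 6293 / 15741 / 23846.
— Period 3 —
Births: 5163 × 0.449 = 2318  |  11038 × 0.266 = 2936 — total 5254
Band 2: 7073 × 0.982 = 6946
Band 3: 5163 × 0.986 = 5091
Band 4: 11038 × 0.977 = 10784
Band 5: 7514 × 0.976 = 7334
Band 6: 6293 × 0.96 = 6041
Band 7: 15741 × 0.938 + 23846 × 0.698 = 14765 + 16645 = 31410
Giving 5254 / 6946 / 5091 / 10784 / 7334 / 6041 / 31410.
— Period 4 —
Births: 6946 × 0.449 = 3119  |  5091 × 0.266 = 1354 — total 4473
Band 2: 5254 × 0.982 = 5159
Band 3: 6946 × 0.986 = 6849
Band 4: 5091 × 0.977 = 4974
Band 5: 10784 × 0.976 = 10525
Band 6: 7334 × 0.96 = 7041
Band 7: 6041 × 0.938 + 31410 × 0.698 = 5666 + 21924 = 27590
Giving 4473 / 5159 / 6849 / 4974 / 10525 / 7041 / 27590.
Scenario A total after 4 periods: 66611
Scenario B projection —
— Period 1 —
Births: 7800 × 0.549 = 4282  |  6600 × 0.266 = 1756 — total 6038
Band 2: 11400 × 0.982 = 11195
Band 3: 7800 × 0.986 = 7691
Band 4: 6600 × 0.977 = 6448
Band 5: 16800 × 0.976 = 16397
Band 6: 13300 × 0.96 = 12768
Band 7: 9200 × 0.938 + 12000 × 0.698 = 8630 + 8376 = 17006
Giving 6038 / 11195 / 7691 / 6448 / 16397 / 12768 / 17006.
— Period 2 —
Births: 11195 × 0.549 = 6146  |  7691 × 0.266 = 2046 — total 8192
Band 2: 6038 × 0.982 = 5929
Band 3: 11195 × 0.986 = 11038
Band 4: 7691 × 0.977 = 7514
Band 5: 6448 × 0.976 = 6293
Band 6: 16397 × 0.96 = 15741
Band 7: 12768 × 0.938 + 17006 × 0.698 = 11976 + 11870 = 23846
Giving 8192 / 5929 / 11038 / 7514 / 6293 / 15741 / 23846.
— Period 3 —
Births: 5929 × 0.549 = 3255  |  11038 × 0.266 = 2936 — total 6191
Band 2: 8192 × 0.982 = 8045
Band 3: 5929 × 0.986 = 5846
Band 4: 11038 × 0.977 = 10784
Band 5: 7514 × 0.976 = 7334
Band 6: 6293 × 0.96 = 6041
Band 7: 15741 × 0.938 + 23846 × 0.698 = 14765 + 16645 = 31410
Giving 6191 / 8045 / 5846 / 10784 / 7334 / 6041 / 31410.
— Period 4 —
Births: 8045 × 0.549 = 4417  |  5846 × 0.266 = 1555 — total 5972
Band 2: 6191 × 0.982 = 6080
Band 3: 8045 × 0.986 = 7932
Band 4: 5846 × 0.977 = 5712
Band 5: 10784 × 0.976 = 10525
Band 6: 7334 × 0.96 = 7041
Band 7: 6041 × 0.938 + 31410 × 0.698 = 5666 + 21924 = 27590
Giving 5972 / 6080 / 7932 / 5712 / 10525 / 7041 / 27590.
Scenario B total after 4 periods: 70852
Difference B − A = 70852 − 66611 = 4241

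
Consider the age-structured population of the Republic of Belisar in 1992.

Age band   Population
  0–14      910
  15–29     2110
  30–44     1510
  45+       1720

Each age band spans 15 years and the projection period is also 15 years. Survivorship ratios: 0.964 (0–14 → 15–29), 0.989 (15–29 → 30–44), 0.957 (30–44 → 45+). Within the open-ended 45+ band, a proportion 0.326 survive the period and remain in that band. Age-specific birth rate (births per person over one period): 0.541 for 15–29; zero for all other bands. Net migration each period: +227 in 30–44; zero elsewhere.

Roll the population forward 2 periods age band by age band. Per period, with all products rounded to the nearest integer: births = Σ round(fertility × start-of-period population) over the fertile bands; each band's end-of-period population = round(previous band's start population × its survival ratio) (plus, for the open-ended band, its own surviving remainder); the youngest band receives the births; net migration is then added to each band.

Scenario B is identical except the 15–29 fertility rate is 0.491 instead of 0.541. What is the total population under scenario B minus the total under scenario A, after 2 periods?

-145

— Period 1 —
Births: 2110 × 0.541 = 1142
15–29: 910 × 0.964 = 877
30–44: 2110 × 0.989 = 2087
45+: 1510 × 0.957 + 1720 × 0.326 = 1445 + 561 = 2006
Net migration: 30–44 + 227 → 2314
Giving 1142 / 877 / 2314 / 2006.
— Period 2 —
Births: 877 × 0.541 = 474
15–29: 1142 × 0.964 = 1101
30–44: 877 × 0.989 = 867
45+: 2314 × 0.957 + 2006 × 0.326 = 2214 + 654 = 2868
Net migration: 30–44 + 227 → 1094
Giving 474 / 1101 / 1094 / 2868.
Scenario A total after 2 periods: 5537
Scenario B projection —
— Period 1 —
Births: 2110 × 0.491 = 1036
15–29: 910 × 0.964 = 877
30–44: 2110 × 0.989 = 2087
45+: 1510 × 0.957 + 1720 × 0.326 = 1445 + 561 = 2006
Net migration: 30–44 + 227 → 2314
Giving 1036 / 877 / 2314 / 2006.
— Period 2 —
Births: 877 × 0.491 = 431
15–29: 1036 × 0.964 = 999
30–44: 877 × 0.989 = 867
45+: 2314 × 0.957 + 2006 × 0.326 = 2214 + 654 = 2868
Net migration: 30–44 + 227 → 1094
Giving 431 / 999 / 1094 / 2868.
Scenario B total after 2 periods: 5392
Difference B − A = 5392 − 5537 = -145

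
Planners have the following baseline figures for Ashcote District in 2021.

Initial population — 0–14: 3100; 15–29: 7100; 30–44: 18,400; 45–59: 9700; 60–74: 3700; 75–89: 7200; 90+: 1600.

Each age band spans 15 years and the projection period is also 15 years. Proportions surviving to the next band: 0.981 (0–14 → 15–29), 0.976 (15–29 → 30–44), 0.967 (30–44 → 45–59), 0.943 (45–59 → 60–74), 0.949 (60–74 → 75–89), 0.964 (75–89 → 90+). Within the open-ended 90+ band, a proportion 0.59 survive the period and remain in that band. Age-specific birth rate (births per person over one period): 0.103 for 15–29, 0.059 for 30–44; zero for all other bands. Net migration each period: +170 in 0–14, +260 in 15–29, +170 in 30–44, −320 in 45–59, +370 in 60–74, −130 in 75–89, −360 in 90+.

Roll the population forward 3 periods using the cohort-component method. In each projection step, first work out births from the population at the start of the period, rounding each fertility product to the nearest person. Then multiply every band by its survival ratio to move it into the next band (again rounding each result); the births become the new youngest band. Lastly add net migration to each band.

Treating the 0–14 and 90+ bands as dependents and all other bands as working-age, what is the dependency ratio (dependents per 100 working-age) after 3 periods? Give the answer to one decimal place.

45.6

After projecting period 1:
Births: 7100 * 0.103 = 731 ; 18400 * 0.059 = 1086 → total 1817
15–29: 3100 * 0.981 = 3041
30–44: 7100 * 0.976 = 6930
45–59: 18400 * 0.967 = 17793
60–74: 9700 * 0.943 = 9147
75–89: 3700 * 0.949 = 3511
90+: 7200 * 0.964 + 1600 * 0.59 = 6941 + 944 = 7885
Net migration: 0–14 + 170 → 1987; 15–29 + 260 → 3301; 30–44 + 170 → 7100; 45–59 − 320 → 17473; 60–74 + 370 → 9517; 75–89 − 130 → 3381; 90+ − 360 → 7525
→ [1987, 3301, 7100, 17473, 9517, 3381, 7525]
After projecting period 2:
Births: 3301 * 0.103 = 340 ; 7100 * 0.059 = 419 → total 759
15–29: 1987 * 0.981 = 1949
30–44: 3301 * 0.976 = 3222
45–59: 7100 * 0.967 = 6866
60–74: 17473 * 0.943 = 16477
75–89: 9517 * 0.949 = 9032
90+: 3381 * 0.964 + 7525 * 0.59 = 3259 + 4440 = 7699
Net migration: 0–14 + 170 → 929; 15–29 + 260 → 2209; 30–44 + 170 → 3392; 45–59 − 320 → 6546; 60–74 + 370 → 16847; 75–89 − 130 → 8902; 90+ − 360 → 7339
→ [929, 2209, 3392, 6546, 16847, 8902, 7339]
After projecting period 3:
Births: 2209 * 0.103 = 228 ; 3392 * 0.059 = 200 → total 428
15–29: 929 * 0.981 = 911
30–44: 2209 * 0.976 = 2156
45–59: 3392 * 0.967 = 3280
60–74: 6546 * 0.943 = 6173
75–89: 16847 * 0.949 = 15988
90+: 8902 * 0.964 + 7339 * 0.59 = 8582 + 4330 = 12912
Net migration: 0–14 + 170 → 598; 15–29 + 260 → 1171; 30–44 + 170 → 2326; 45–59 − 320 → 2960; 60–74 + 370 → 6543; 75–89 − 130 → 15858; 90+ − 360 → 12552
→ [598, 1171, 2326, 2960, 6543, 15858, 12552]
Dependents (band 0–14 + band 90+) = 598 + 12552 = 13150; working-age = 28858; ratio = 13150/28858 × 100 = 45.6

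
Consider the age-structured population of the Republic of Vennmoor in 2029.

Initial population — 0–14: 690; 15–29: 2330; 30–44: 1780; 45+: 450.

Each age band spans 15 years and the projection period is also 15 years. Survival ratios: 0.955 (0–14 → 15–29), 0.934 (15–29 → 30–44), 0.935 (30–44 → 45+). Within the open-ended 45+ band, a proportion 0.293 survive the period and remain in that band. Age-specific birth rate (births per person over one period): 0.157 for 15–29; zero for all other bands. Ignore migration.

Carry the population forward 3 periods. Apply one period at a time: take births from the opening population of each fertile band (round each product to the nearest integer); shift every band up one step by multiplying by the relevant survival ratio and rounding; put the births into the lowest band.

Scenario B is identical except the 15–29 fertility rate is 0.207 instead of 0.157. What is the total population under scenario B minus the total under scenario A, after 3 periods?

175

Let band 1 be 0–14 through band 4 = 45+.
Period 1:
Births: 2330 * 0.157 = 366
Band 2: 690 * 0.955 = 659
Band 3: 2330 * 0.934 = 2176
Band 4: 1780 * 0.935 + 450 * 0.293 = 1664 + 132 = 1796
→ [366, 659, 2176, 1796]
Period 2:
Births: 659 * 0.157 = 103
Band 2: 366 * 0.955 = 350
Band 3: 659 * 0.934 = 616
Band 4: 2176 * 0.935 + 1796 * 0.293 = 2035 + 526 = 2561
→ [103, 350, 616, 2561]
Period 3:
Births: 350 * 0.157 = 55
Band 2: 103 * 0.955 = 98
Band 3: 350 * 0.934 = 327
Band 4: 616 * 0.935 + 2561 * 0.293 = 576 + 750 = 1326
→ [55, 98, 327, 1326]
Scenario A total after 3 periods: 1806
Scenario B projection —
Period 1:
Births: 2330 * 0.207 = 482
Band 2: 690 * 0.955 = 659
Band 3: 2330 * 0.934 = 2176
Band 4: 1780 * 0.935 + 450 * 0.293 = 1664 + 132 = 1796
→ [482, 659, 2176, 1796]
Period 2:
Births: 659 * 0.207 = 136
Band 2: 482 * 0.955 = 460
Band 3: 659 * 0.934 = 616
Band 4: 2176 * 0.935 + 1796 * 0.293 = 2035 + 526 = 2561
→ [136, 460, 616, 2561]
Period 3:
Births: 460 * 0.207 = 95
Band 2: 136 * 0.955 = 130
Band 3: 460 * 0.934 = 430
Band 4: 616 * 0.935 + 2561 * 0.293 = 576 + 750 = 1326
→ [95, 130, 430, 1326]
Scenario B total after 3 periods: 1981
Difference B − A = 1981 − 1806 = 175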